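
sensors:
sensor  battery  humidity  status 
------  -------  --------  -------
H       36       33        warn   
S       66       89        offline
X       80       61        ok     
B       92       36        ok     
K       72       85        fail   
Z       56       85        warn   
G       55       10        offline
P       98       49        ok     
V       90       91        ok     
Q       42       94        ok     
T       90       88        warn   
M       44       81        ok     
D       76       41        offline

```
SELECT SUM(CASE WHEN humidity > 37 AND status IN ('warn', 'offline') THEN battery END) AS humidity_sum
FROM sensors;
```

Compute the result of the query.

sensor=H: ✗
sensor=S: ✓ → 66
sensor=X: ✗
sensor=B: ✗
sensor=K: ✗
sensor=Z: ✓ → 56
sensor=G: ✗
sensor=P: ✗
sensor=V: ✗
sensor=Q: ✗
sensor=T: ✓ → 90
sensor=M: ✗
sensor=D: ✓ → 76
humidity_sum = 66 + 56 + 90 + 76 = 288

288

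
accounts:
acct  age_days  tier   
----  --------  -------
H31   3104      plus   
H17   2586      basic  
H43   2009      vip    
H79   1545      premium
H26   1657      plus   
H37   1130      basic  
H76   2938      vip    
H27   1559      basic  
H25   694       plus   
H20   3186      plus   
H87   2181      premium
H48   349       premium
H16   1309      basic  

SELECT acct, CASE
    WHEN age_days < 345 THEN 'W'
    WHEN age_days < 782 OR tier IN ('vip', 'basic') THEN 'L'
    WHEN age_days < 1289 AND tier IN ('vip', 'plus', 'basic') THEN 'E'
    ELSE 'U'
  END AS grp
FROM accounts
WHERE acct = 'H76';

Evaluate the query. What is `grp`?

L

acct = H76: age_days=2938, tier=vip.
age_days < 345 → false
age_days < 782 OR tier IN ('vip', 'basic') → true → L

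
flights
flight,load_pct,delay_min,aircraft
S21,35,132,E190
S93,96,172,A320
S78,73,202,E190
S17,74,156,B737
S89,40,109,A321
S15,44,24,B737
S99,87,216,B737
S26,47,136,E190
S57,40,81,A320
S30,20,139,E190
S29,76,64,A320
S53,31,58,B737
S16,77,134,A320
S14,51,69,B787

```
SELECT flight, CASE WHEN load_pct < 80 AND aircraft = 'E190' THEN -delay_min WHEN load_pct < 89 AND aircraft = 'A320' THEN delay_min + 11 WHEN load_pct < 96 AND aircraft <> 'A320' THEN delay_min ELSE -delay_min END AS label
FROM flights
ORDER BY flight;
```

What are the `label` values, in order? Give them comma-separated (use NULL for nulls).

69, 24, 145, 156, -132, -136, 75, -139, 58, 92, -202, 109, -172, 216

flight=S14: load_pct < 96 AND aircraft <> 'A320' → 69
flight=S15: load_pct < 96 AND aircraft <> 'A320' → 24
flight=S16: load_pct < 89 AND aircraft = 'A320' → 145
flight=S17: load_pct < 96 AND aircraft <> 'A320' → 156
flight=S21: load_pct < 80 AND aircraft = 'E190' → -132
flight=S26: load_pct < 80 AND aircraft = 'E190' → -136
flight=S29: load_pct < 89 AND aircraft = 'A320' → 75
flight=S30: load_pct < 80 AND aircraft = 'E190' → -139
flight=S53: load_pct < 96 AND aircraft <> 'A320' → 58
flight=S57: load_pct < 89 AND aircraft = 'A320' → 92
flight=S78: load_pct < 80 AND aircraft = 'E190' → -202
flight=S89: load_pct < 96 AND aircraft <> 'A320' → 109
flight=S93: ELSE → -172
flight=S99: load_pct < 96 AND aircraft <> 'A320' → 216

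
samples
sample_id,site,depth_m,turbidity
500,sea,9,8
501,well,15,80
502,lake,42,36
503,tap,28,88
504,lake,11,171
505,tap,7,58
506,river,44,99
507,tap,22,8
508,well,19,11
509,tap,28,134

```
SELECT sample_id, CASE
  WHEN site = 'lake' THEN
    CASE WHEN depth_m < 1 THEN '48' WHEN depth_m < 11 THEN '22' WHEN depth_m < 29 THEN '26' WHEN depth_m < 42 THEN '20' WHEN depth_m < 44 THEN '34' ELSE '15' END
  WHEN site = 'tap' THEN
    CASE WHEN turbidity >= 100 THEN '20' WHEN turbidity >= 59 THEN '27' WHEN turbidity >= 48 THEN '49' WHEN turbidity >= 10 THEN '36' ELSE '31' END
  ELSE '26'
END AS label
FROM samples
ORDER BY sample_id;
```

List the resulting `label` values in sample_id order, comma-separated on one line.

sample_id=500: site='sea' → outer ELSE → 26
sample_id=501: site='well' → outer ELSE → 26
sample_id=502: site='lake' → inner[depth_m < 44] → 34
sample_id=503: site='tap' → inner[turbidity >= 59] → 27
sample_id=504: site='lake' → inner[depth_m < 29] → 26
sample_id=505: site='tap' → inner[turbidity >= 48] → 49
sample_id=506: site='river' → outer ELSE → 26
sample_id=507: site='tap' → inner[ELSE] → 31
sample_id=508: site='well' → outer ELSE → 26
sample_id=509: site='tap' → inner[turbidity >= 100] → 20

26, 26, 34, 27, 26, 49, 26, 31, 26, 20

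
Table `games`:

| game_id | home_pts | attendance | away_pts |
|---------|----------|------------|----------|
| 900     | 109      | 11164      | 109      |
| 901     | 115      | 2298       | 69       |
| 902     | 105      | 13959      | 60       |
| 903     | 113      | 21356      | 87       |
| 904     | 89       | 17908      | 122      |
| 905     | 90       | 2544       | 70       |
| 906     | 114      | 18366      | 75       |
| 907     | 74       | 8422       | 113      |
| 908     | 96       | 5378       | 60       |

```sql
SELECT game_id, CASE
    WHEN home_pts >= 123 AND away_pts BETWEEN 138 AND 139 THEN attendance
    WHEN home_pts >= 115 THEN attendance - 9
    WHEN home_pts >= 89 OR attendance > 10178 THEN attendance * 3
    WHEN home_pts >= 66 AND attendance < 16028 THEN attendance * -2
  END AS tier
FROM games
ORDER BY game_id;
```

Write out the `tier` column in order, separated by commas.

33492, 2289, 41877, 64068, 53724, 7632, 55098, -16844, 16134

game_id=900: home_pts >= 89 OR attendance > 10178 → 33492
game_id=901: home_pts >= 115 → 2289
game_id=902: home_pts >= 89 OR attendance > 10178 → 41877
game_id=903: home_pts >= 89 OR attendance > 10178 → 64068
game_id=904: home_pts >= 89 OR attendance > 10178 → 53724
game_id=905: home_pts >= 89 OR attendance > 10178 → 7632
game_id=906: home_pts >= 89 OR attendance > 10178 → 55098
game_id=907: home_pts >= 66 AND attendance < 16028 → -16844
game_id=908: home_pts >= 89 OR attendance > 10178 → 16134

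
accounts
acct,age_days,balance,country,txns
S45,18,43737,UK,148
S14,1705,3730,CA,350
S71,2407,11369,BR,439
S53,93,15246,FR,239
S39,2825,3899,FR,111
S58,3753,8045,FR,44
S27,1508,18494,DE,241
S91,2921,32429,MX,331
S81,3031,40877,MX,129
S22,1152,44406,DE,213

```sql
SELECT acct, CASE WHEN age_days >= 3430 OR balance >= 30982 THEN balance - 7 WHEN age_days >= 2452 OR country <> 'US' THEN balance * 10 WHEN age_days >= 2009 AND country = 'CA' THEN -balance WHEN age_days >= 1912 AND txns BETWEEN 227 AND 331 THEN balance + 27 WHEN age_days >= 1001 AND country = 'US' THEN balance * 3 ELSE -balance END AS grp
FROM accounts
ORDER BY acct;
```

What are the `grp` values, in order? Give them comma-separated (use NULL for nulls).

acct=S14: age_days >= 2452 OR country <> 'US' → 37300
acct=S22: age_days >= 3430 OR balance >= 30982 → 44399
acct=S27: age_days >= 2452 OR country <> 'US' → 184940
acct=S39: age_days >= 2452 OR country <> 'US' → 38990
acct=S45: age_days >= 3430 OR balance >= 30982 → 43730
acct=S53: age_days >= 2452 OR country <> 'US' → 152460
acct=S58: age_days >= 3430 OR balance >= 30982 → 8038
acct=S71: age_days >= 2452 OR country <> 'US' → 113690
acct=S81: age_days >= 3430 OR balance >= 30982 → 40870
acct=S91: age_days >= 3430 OR balance >= 30982 → 32422

37300, 44399, 184940, 38990, 43730, 152460, 8038, 113690, 40870, 32422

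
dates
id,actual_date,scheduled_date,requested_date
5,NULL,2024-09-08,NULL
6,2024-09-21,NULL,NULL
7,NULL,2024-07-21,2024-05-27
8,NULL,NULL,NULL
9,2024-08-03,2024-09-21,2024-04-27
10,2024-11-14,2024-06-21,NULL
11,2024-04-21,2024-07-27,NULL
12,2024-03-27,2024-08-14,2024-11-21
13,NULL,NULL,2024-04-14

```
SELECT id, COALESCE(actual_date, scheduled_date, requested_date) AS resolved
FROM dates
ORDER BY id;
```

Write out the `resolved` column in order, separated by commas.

id=5: actual_date=NULL, scheduled_date=2024-09-08 → 2024-09-08
id=6: actual_date=2024-09-21 → 2024-09-21
id=7: actual_date=NULL, scheduled_date=2024-07-21 → 2024-07-21
id=8: actual_date=NULL, scheduled_date=NULL, requested_date=NULL (all NULL) → NULL
id=9: actual_date=2024-08-03 → 2024-08-03
id=10: actual_date=2024-11-14 → 2024-11-14
id=11: actual_date=2024-04-21 → 2024-04-21
id=12: actual_date=2024-03-27 → 2024-03-27
id=13: actual_date=NULL, scheduled_date=NULL, requested_date=2024-04-14 → 2024-04-14

2024-09-08, 2024-09-21, 2024-07-21, NULL, 2024-08-03, 2024-11-14, 2024-04-21, 2024-03-27, 2024-04-14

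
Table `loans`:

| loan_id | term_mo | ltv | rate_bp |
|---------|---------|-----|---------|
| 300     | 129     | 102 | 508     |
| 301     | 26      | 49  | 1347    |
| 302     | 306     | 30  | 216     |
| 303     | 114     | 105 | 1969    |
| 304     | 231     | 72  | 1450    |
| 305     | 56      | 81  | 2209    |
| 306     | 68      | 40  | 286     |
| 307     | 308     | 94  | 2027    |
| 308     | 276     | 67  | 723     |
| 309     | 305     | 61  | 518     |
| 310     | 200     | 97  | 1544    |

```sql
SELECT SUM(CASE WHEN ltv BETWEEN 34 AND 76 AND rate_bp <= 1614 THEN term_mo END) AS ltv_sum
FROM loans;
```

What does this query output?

loan_id=300: ✗
loan_id=301: ✓ → 26
loan_id=302: ✗
loan_id=303: ✗
loan_id=304: ✓ → 231
loan_id=305: ✗
loan_id=306: ✓ → 68
loan_id=307: ✗
loan_id=308: ✓ → 276
loan_id=309: ✓ → 305
loan_id=310: ✗
ltv_sum = 26 + 231 + 68 + 276 + 305 = 906

906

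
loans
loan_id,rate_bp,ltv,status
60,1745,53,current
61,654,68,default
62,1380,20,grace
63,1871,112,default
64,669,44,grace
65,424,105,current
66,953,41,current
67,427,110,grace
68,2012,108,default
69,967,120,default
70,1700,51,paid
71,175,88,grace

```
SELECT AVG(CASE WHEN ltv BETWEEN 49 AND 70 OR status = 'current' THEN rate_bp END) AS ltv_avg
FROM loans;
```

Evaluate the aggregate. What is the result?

1095.2

loan_id=60: ✓ → 1745
loan_id=61: ✓ → 654
loan_id=62: ✗
loan_id=63: ✗
loan_id=64: ✗
loan_id=65: ✓ → 424
loan_id=66: ✓ → 953
loan_id=67: ✗
loan_id=68: ✗
loan_id=69: ✗
loan_id=70: ✓ → 1700
loan_id=71: ✗
ltv_avg = (1745 + 654 + 424 + 953 + 1700) / 5 = 1095.2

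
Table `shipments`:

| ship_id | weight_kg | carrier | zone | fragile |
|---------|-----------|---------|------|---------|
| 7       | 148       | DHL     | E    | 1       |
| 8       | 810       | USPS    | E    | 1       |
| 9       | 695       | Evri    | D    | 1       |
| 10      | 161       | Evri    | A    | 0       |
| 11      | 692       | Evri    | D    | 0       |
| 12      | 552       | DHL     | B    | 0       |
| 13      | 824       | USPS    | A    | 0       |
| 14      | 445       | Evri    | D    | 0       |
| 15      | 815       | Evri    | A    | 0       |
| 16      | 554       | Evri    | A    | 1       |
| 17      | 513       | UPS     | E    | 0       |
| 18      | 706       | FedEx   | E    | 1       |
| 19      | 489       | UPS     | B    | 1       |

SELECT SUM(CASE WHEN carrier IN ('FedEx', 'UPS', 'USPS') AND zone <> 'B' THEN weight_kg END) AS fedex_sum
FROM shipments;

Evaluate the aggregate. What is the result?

ship_id=7: ✗
ship_id=8: ✓ → 810
ship_id=9: ✗
ship_id=10: ✗
ship_id=11: ✗
ship_id=12: ✗
ship_id=13: ✓ → 824
ship_id=14: ✗
ship_id=15: ✗
ship_id=16: ✗
ship_id=17: ✓ → 513
ship_id=18: ✓ → 706
ship_id=19: ✗
fedex_sum = 810 + 824 + 513 + 706 = 2853

2853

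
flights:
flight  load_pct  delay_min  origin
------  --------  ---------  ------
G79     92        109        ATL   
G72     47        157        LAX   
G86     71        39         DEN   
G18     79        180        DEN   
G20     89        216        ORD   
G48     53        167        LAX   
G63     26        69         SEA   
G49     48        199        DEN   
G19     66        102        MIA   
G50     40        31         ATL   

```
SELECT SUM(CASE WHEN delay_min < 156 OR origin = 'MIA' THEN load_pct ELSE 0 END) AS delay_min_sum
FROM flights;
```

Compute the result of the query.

flight=G79: ✓ → 92
flight=G72: ✗
flight=G86: ✓ → 71
flight=G18: ✗
flight=G20: ✗
flight=G48: ✗
flight=G63: ✓ → 26
flight=G49: ✗
flight=G19: ✓ → 66
flight=G50: ✓ → 40
delay_min_sum = 92 + 71 + 26 + 66 + 40 = 295

295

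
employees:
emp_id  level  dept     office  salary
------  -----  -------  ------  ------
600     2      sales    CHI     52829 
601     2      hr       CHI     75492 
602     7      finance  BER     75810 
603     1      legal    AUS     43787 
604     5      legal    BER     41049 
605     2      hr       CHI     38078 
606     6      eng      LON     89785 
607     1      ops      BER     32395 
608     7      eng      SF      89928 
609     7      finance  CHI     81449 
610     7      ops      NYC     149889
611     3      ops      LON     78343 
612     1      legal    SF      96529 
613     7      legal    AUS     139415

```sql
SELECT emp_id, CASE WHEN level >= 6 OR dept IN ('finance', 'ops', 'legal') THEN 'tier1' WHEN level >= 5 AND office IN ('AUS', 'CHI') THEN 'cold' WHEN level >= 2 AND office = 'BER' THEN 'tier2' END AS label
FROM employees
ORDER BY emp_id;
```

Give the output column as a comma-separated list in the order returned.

emp_id=600: (no match → NULL) → NULL
emp_id=601: (no match → NULL) → NULL
emp_id=602: level >= 6 OR dept IN ('finance', 'ops', 'legal') → tier1
emp_id=603: level >= 6 OR dept IN ('finance', 'ops', 'legal') → tier1
emp_id=604: level >= 6 OR dept IN ('finance', 'ops', 'legal') → tier1
emp_id=605: (no match → NULL) → NULL
emp_id=606: level >= 6 OR dept IN ('finance', 'ops', 'legal') → tier1
emp_id=607: level >= 6 OR dept IN ('finance', 'ops', 'legal') → tier1
emp_id=608: level >= 6 OR dept IN ('finance', 'ops', 'legal') → tier1
emp_id=609: level >= 6 OR dept IN ('finance', 'ops', 'legal') → tier1
emp_id=610: level >= 6 OR dept IN ('finance', 'ops', 'legal') → tier1
emp_id=611: level >= 6 OR dept IN ('finance', 'ops', 'legal') → tier1
emp_id=612: level >= 6 OR dept IN ('finance', 'ops', 'legal') → tier1
emp_id=613: level >= 6 OR dept IN ('finance', 'ops', 'legal') → tier1

NULL, NULL, tier1, tier1, tier1, NULL, tier1, tier1, tier1, tier1, tier1, tier1, tier1, tier1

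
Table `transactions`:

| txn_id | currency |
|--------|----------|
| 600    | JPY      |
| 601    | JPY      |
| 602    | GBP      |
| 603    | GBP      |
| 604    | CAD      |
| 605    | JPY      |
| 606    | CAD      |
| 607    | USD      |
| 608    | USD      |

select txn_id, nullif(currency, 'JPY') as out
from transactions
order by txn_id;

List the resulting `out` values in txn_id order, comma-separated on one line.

NULL, NULL, GBP, GBP, CAD, NULL, CAD, USD, USD

txn_id=600: currency=JPY vs JPY: equal → NULL
txn_id=601: currency=JPY vs JPY: equal → NULL
txn_id=602: currency=GBP vs JPY: differ → GBP
txn_id=603: currency=GBP vs JPY: differ → GBP
txn_id=604: currency=CAD vs JPY: differ → CAD
txn_id=605: currency=JPY vs JPY: equal → NULL
txn_id=606: currency=CAD vs JPY: differ → CAD
txn_id=607: currency=USD vs JPY: differ → USD
txn_id=608: currency=USD vs JPY: differ → USD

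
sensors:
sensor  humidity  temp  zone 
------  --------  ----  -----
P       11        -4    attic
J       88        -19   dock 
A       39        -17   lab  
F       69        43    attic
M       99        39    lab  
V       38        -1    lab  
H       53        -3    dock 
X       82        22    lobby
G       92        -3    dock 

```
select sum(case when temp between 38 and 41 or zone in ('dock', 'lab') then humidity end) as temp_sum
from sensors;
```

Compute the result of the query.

409

sensor=P: ✗
sensor=J: ✓ → 88
sensor=A: ✓ → 39
sensor=F: ✗
sensor=M: ✓ → 99
sensor=V: ✓ → 38
sensor=H: ✓ → 53
sensor=X: ✗
sensor=G: ✓ → 92
temp_sum = 88 + 39 + 99 + 38 + 53 + 92 = 409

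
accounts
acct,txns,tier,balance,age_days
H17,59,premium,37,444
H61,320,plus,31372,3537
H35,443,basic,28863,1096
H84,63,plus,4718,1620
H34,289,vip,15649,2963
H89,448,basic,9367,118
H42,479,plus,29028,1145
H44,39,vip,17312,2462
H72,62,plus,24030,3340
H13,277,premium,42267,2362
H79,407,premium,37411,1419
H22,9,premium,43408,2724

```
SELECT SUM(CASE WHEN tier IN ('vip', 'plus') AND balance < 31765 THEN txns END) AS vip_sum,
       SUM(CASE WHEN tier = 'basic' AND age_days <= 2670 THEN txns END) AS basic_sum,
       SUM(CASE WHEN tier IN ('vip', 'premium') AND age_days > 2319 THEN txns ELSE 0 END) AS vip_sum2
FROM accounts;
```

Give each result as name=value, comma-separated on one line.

[vip_sum: tier IN ('vip', 'plus') AND balance < 31765]
acct=H17: ✗
acct=H61: ✓ → 320
acct=H35: ✗
acct=H84: ✓ → 63
acct=H34: ✓ → 289
acct=H89: ✗
acct=H42: ✓ → 479
acct=H44: ✓ → 39
acct=H72: ✓ → 62
acct=H13: ✗
acct=H79: ✗
acct=H22: ✗
vip_sum = 320 + 63 + 289 + 479 + 39 + 62 = 1252
—
[basic_sum: tier = 'basic' AND age_days <= 2670]
acct=H17: ✗
acct=H61: ✗
acct=H35: ✓ → 443
acct=H84: ✗
acct=H34: ✗
acct=H89: ✓ → 448
acct=H42: ✗
acct=H44: ✗
acct=H72: ✗
acct=H13: ✗
acct=H79: ✗
acct=H22: ✗
basic_sum = 443 + 448 = 891
—
[vip_sum2: tier IN ('vip', 'premium') AND age_days > 2319]
acct=H17: ✗
acct=H61: ✗
acct=H35: ✗
acct=H84: ✗
acct=H34: ✓ → 289
acct=H89: ✗
acct=H42: ✗
acct=H44: ✓ → 39
acct=H72: ✗
acct=H13: ✓ → 277
acct=H79: ✗
acct=H22: ✓ → 9
vip_sum2 = 289 + 39 + 277 + 9 = 614

vip_sum=1252, basic_sum=891, vip_sum2=614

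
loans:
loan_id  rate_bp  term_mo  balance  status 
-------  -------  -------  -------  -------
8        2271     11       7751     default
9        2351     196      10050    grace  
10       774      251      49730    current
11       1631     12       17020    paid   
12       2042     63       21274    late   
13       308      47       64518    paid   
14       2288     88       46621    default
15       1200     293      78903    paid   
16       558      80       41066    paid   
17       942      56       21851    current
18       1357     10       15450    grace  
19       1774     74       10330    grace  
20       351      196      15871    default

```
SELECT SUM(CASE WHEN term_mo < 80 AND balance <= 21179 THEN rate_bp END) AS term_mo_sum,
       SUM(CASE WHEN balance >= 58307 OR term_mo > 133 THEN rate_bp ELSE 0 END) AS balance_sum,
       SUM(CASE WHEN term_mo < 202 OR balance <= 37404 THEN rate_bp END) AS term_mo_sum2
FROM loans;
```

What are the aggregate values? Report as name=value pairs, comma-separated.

term_mo_sum=7033, balance_sum=4984, term_mo_sum2=15873

[term_mo_sum: term_mo < 80 AND balance <= 21179]
loan_id=8: ✓ → 2271
loan_id=9: ✗
loan_id=10: ✗
loan_id=11: ✓ → 1631
loan_id=12: ✗
loan_id=13: ✗
loan_id=14: ✗
loan_id=15: ✗
loan_id=16: ✗
loan_id=17: ✗
loan_id=18: ✓ → 1357
loan_id=19: ✓ → 1774
loan_id=20: ✗
term_mo_sum = 2271 + 1631 + 1357 + 1774 = 7033
—
[balance_sum: balance >= 58307 OR term_mo > 133]
loan_id=8: ✗
loan_id=9: ✓ → 2351
loan_id=10: ✓ → 774
loan_id=11: ✗
loan_id=12: ✗
loan_id=13: ✓ → 308
loan_id=14: ✗
loan_id=15: ✓ → 1200
loan_id=16: ✗
loan_id=17: ✗
loan_id=18: ✗
loan_id=19: ✗
loan_id=20: ✓ → 351
balance_sum = 2351 + 774 + 308 + 1200 + 351 = 4984
—
[term_mo_sum2: term_mo < 202 OR balance <= 37404]
loan_id=8: ✓ → 2271
loan_id=9: ✓ → 2351
loan_id=10: ✗
loan_id=11: ✓ → 1631
loan_id=12: ✓ → 2042
loan_id=13: ✓ → 308
loan_id=14: ✓ → 2288
loan_id=15: ✗
loan_id=16: ✓ → 558
loan_id=17: ✓ → 942
loan_id=18: ✓ → 1357
loan_id=19: ✓ → 1774
loan_id=20: ✓ → 351
term_mo_sum2 = 2271 + 2351 + 1631 + 2042 + 308 + 2288 + 558 + 942 + 1357 + 1774 + 351 = 15873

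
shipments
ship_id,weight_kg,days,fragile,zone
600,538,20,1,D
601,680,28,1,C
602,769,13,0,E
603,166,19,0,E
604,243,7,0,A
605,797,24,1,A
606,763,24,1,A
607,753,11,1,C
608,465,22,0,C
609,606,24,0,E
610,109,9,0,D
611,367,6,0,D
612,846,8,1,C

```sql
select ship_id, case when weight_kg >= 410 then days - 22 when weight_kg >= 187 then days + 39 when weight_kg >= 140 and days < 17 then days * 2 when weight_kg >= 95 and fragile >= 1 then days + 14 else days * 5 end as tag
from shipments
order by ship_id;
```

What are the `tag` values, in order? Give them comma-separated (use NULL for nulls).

ship_id=600: weight_kg >= 410 → -2
ship_id=601: weight_kg >= 410 → 6
ship_id=602: weight_kg >= 410 → -9
ship_id=603: ELSE → 95
ship_id=604: weight_kg >= 187 → 46
ship_id=605: weight_kg >= 410 → 2
ship_id=606: weight_kg >= 410 → 2
ship_id=607: weight_kg >= 410 → -11
ship_id=608: weight_kg >= 410 → 0
ship_id=609: weight_kg >= 410 → 2
ship_id=610: ELSE → 45
ship_id=611: weight_kg >= 187 → 45
ship_id=612: weight_kg >= 410 → -14

-2, 6, -9, 95, 46, 2, 2, -11, 0, 2, 45, 45, -14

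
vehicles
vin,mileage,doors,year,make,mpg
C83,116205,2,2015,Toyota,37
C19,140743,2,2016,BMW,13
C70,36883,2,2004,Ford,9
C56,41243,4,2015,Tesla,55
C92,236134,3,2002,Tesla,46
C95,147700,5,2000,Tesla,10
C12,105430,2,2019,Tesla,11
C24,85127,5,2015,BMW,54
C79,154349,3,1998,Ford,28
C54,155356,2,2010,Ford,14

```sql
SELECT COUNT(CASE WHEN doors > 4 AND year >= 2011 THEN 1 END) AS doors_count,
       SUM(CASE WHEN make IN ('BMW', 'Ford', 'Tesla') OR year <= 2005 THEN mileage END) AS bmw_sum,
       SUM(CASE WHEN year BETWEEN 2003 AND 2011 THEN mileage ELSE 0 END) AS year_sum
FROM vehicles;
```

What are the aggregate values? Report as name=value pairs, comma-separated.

[doors_count: doors > 4 AND year >= 2011]
vin=C83: ✗
vin=C19: ✗
vin=C70: ✗
vin=C56: ✗
vin=C92: ✗
vin=C95: ✗
vin=C12: ✗
vin=C24: ✓ → 1
vin=C79: ✗
vin=C54: ✗
doors_count = COUNT(1) = 1
—
[bmw_sum: make IN ('BMW', 'Ford', 'Tesla') OR year <= 2005]
vin=C83: ✗
vin=C19: ✓ → 140743
vin=C70: ✓ → 36883
vin=C56: ✓ → 41243
vin=C92: ✓ → 236134
vin=C95: ✓ → 147700
vin=C12: ✓ → 105430
vin=C24: ✓ → 85127
vin=C79: ✓ → 154349
vin=C54: ✓ → 155356
bmw_sum = 140743 + 36883 + 41243 + 236134 + 147700 + 105430 + 85127 + 154349 + 155356 = 1102965
—
[year_sum: year BETWEEN 2003 AND 2011]
vin=C83: ✗
vin=C19: ✗
vin=C70: ✓ → 36883
vin=C56: ✗
vin=C92: ✗
vin=C95: ✗
vin=C12: ✗
vin=C24: ✗
vin=C79: ✗
vin=C54: ✓ → 155356
year_sum = 36883 + 155356 = 192239

doors_count=1, bmw_sum=1102965, year_sum=192239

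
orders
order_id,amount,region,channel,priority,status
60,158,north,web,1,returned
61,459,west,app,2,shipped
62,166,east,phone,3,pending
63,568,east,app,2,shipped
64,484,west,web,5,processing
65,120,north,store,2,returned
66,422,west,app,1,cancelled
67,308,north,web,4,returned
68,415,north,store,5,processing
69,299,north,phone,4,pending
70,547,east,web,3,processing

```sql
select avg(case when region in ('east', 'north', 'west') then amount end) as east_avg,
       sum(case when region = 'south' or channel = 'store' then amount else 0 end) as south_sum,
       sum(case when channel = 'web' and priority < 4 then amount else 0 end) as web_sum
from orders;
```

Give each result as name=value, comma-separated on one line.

[east_avg: region in ('east', 'north', 'west')]
order_id=60: ✓ → 158
order_id=61: ✓ → 459
order_id=62: ✓ → 166
order_id=63: ✓ → 568
order_id=64: ✓ → 484
order_id=65: ✓ → 120
order_id=66: ✓ → 422
order_id=67: ✓ → 308
order_id=68: ✓ → 415
order_id=69: ✓ → 299
order_id=70: ✓ → 547
east_avg = (158 + 459 + 166 + 568 + 484 + 120 + 422 + 308 + 415 + 299 + 547) / 11 = 358.7272727273
—
[south_sum: region = 'south' or channel = 'store']
order_id=60: ✗
order_id=61: ✗
order_id=62: ✗
order_id=63: ✗
order_id=64: ✗
order_id=65: ✓ → 120
order_id=66: ✗
order_id=67: ✗
order_id=68: ✓ → 415
order_id=69: ✗
order_id=70: ✗
south_sum = 120 + 415 = 535
—
[web_sum: channel = 'web' and priority < 4]
order_id=60: ✓ → 158
order_id=61: ✗
order_id=62: ✗
order_id=63: ✗
order_id=64: ✗
order_id=65: ✗
order_id=66: ✗
order_id=67: ✗
order_id=68: ✗
order_id=69: ✗
order_id=70: ✓ → 547
web_sum = 158 + 547 = 705

east_avg=358.7272727273, south_sum=535, web_sum=705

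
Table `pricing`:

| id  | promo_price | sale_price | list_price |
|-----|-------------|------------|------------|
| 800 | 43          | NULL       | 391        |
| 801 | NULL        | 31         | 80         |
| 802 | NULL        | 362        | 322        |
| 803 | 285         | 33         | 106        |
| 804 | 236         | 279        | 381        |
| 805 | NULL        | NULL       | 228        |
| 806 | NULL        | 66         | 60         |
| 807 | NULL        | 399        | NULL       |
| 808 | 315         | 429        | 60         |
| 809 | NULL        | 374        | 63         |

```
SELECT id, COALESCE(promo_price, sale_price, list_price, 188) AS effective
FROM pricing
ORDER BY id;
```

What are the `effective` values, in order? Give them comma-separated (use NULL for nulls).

id=800: promo_price=43 → 43
id=801: promo_price=NULL, sale_price=31 → 31
id=802: promo_price=NULL, sale_price=362 → 362
id=803: promo_price=285 → 285
id=804: promo_price=236 → 236
id=805: promo_price=NULL, sale_price=NULL, list_price=228 → 228
id=806: promo_price=NULL, sale_price=66 → 66
id=807: promo_price=NULL, sale_price=399 → 399
id=808: promo_price=315 → 315
id=809: promo_price=NULL, sale_price=374 → 374

43, 31, 362, 285, 236, 228, 66, 399, 315, 374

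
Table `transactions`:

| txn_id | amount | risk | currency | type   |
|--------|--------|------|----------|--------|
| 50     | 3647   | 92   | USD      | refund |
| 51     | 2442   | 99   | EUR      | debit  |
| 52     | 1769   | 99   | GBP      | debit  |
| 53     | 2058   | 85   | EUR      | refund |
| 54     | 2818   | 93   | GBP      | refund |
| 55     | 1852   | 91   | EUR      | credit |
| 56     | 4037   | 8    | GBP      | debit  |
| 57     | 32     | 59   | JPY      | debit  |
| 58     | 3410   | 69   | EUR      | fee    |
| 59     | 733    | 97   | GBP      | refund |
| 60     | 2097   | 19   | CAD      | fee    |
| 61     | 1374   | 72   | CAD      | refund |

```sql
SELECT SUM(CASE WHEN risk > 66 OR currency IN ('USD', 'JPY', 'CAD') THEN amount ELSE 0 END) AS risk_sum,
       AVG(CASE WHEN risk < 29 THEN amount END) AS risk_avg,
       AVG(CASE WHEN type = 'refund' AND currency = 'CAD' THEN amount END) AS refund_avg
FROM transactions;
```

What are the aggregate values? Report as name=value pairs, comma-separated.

risk_sum=22232, risk_avg=3067, refund_avg=1374

[risk_sum: risk > 66 OR currency IN ('USD', 'JPY', 'CAD')]
txn_id=50: ✓ → 3647
txn_id=51: ✓ → 2442
txn_id=52: ✓ → 1769
txn_id=53: ✓ → 2058
txn_id=54: ✓ → 2818
txn_id=55: ✓ → 1852
txn_id=56: ✗
txn_id=57: ✓ → 32
txn_id=58: ✓ → 3410
txn_id=59: ✓ → 733
txn_id=60: ✓ → 2097
txn_id=61: ✓ → 1374
risk_sum = 3647 + 2442 + 1769 + 2058 + 2818 + 1852 + 32 + 3410 + 733 + 2097 + 1374 = 22232
—
[risk_avg: risk < 29]
txn_id=50: ✗
txn_id=51: ✗
txn_id=52: ✗
txn_id=53: ✗
txn_id=54: ✗
txn_id=55: ✗
txn_id=56: ✓ → 4037
txn_id=57: ✗
txn_id=58: ✗
txn_id=59: ✗
txn_id=60: ✓ → 2097
txn_id=61: ✗
risk_avg = (4037 + 2097) / 2 = 3067
—
[refund_avg: type = 'refund' AND currency = 'CAD']
txn_id=50: ✗
txn_id=51: ✗
txn_id=52: ✗
txn_id=53: ✗
txn_id=54: ✗
txn_id=55: ✗
txn_id=56: ✗
txn_id=57: ✗
txn_id=58: ✗
txn_id=59: ✗
txn_id=60: ✗
txn_id=61: ✓ → 1374
refund_avg = 1374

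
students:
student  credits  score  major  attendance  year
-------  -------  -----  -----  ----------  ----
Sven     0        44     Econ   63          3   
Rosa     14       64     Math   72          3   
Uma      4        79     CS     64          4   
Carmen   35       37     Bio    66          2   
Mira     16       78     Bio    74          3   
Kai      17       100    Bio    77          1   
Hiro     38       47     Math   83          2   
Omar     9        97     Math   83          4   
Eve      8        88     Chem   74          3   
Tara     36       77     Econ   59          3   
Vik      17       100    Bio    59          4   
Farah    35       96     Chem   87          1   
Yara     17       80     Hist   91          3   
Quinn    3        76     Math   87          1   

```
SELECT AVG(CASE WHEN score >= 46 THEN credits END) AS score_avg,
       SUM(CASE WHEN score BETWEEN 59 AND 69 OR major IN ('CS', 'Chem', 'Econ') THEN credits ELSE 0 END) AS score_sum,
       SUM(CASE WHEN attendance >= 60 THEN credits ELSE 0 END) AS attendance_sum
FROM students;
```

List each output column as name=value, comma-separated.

[score_avg: score >= 46]
student=Sven: ✗
student=Rosa: ✓ → 14
student=Uma: ✓ → 4
student=Carmen: ✗
student=Mira: ✓ → 16
student=Kai: ✓ → 17
student=Hiro: ✓ → 38
student=Omar: ✓ → 9
student=Eve: ✓ → 8
student=Tara: ✓ → 36
student=Vik: ✓ → 17
student=Farah: ✓ → 35
student=Yara: ✓ → 17
student=Quinn: ✓ → 3
score_avg = (14 + 4 + 16 + 17 + 38 + 9 + 8 + 36 + 17 + 35 + 17 + 3) / 12 = 17.8333333333
—
[score_sum: score BETWEEN 59 AND 69 OR major IN ('CS', 'Chem', 'Econ')]
student=Sven: ✓ → 0
student=Rosa: ✓ → 14
student=Uma: ✓ → 4
student=Carmen: ✗
student=Mira: ✗
student=Kai: ✗
student=Hiro: ✗
student=Omar: ✗
student=Eve: ✓ → 8
student=Tara: ✓ → 36
student=Vik: ✗
student=Farah: ✓ → 35
student=Yara: ✗
student=Quinn: ✗
score_sum = 14 + 4 + 8 + 36 + 35 = 97
—
[attendance_sum: attendance >= 60]
student=Sven: ✓ → 0
student=Rosa: ✓ → 14
student=Uma: ✓ → 4
student=Carmen: ✓ → 35
student=Mira: ✓ → 16
student=Kai: ✓ → 17
student=Hiro: ✓ → 38
student=Omar: ✓ → 9
student=Eve: ✓ → 8
student=Tara: ✗
student=Vik: ✗
student=Farah: ✓ → 35
student=Yara: ✓ → 17
student=Quinn: ✓ → 3
attendance_sum = 14 + 4 + 35 + 16 + 17 + 38 + 9 + 8 + 35 + 17 + 3 = 196

score_avg=17.8333333333, score_sum=97, attendance_sum=196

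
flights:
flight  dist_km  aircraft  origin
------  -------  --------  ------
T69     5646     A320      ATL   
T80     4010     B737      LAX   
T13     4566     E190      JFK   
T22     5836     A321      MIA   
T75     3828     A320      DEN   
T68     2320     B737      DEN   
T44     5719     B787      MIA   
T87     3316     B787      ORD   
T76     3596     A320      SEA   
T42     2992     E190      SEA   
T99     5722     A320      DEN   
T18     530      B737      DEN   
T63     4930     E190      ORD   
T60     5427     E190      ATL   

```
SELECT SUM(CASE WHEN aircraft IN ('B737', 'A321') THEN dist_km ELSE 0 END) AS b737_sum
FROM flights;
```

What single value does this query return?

flight=T69: ✗
flight=T80: ✓ → 4010
flight=T13: ✗
flight=T22: ✓ → 5836
flight=T75: ✗
flight=T68: ✓ → 2320
flight=T44: ✗
flight=T87: ✗
flight=T76: ✗
flight=T42: ✗
flight=T99: ✗
flight=T18: ✓ → 530
flight=T63: ✗
flight=T60: ✗
b737_sum = 4010 + 5836 + 2320 + 530 = 12696

12696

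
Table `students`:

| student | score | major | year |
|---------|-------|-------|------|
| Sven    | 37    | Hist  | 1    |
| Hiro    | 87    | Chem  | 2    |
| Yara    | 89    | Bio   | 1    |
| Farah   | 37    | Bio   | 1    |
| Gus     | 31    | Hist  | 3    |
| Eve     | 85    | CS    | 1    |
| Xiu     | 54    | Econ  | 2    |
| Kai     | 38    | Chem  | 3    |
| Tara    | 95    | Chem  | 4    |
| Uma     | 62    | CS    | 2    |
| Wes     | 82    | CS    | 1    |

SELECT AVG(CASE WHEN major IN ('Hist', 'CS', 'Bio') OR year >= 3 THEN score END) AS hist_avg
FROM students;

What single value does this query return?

student=Sven: ✓ → 37
student=Hiro: ✗
student=Yara: ✓ → 89
student=Farah: ✓ → 37
student=Gus: ✓ → 31
student=Eve: ✓ → 85
student=Xiu: ✗
student=Kai: ✓ → 38
student=Tara: ✓ → 95
student=Uma: ✓ → 62
student=Wes: ✓ → 82
hist_avg = (37 + 89 + 37 + 31 + 85 + 38 + 95 + 62 + 82) / 9 = 61.7777777778

61.7777777778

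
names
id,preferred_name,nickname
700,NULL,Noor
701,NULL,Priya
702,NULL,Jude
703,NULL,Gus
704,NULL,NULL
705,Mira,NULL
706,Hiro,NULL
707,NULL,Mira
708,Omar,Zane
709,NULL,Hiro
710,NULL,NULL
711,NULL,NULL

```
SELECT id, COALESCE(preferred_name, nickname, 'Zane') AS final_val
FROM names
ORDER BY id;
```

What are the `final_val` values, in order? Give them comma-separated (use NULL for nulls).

Noor, Priya, Jude, Gus, Zane, Mira, Hiro, Mira, Omar, Hiro, Zane, Zane

id=700: preferred_name=NULL, nickname=Noor → Noor
id=701: preferred_name=NULL, nickname=Priya → Priya
id=702: preferred_name=NULL, nickname=Jude → Jude
id=703: preferred_name=NULL, nickname=Gus → Gus
id=704: preferred_name=NULL, nickname=NULL, → literal Zane → Zane
id=705: preferred_name=Mira → Mira
id=706: preferred_name=Hiro → Hiro
id=707: preferred_name=NULL, nickname=Mira → Mira
id=708: preferred_name=Omar → Omar
id=709: preferred_name=NULL, nickname=Hiro → Hiro
id=710: preferred_name=NULL, nickname=NULL, → literal Zane → Zane
id=711: preferred_name=NULL, nickname=NULL, → literal Zane → Zane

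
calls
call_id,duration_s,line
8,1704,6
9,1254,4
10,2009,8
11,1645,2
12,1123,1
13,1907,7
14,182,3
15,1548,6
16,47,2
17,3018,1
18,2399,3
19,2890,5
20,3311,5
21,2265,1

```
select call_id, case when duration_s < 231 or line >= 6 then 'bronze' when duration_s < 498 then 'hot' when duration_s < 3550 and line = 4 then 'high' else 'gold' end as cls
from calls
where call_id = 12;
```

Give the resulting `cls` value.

gold

call_id = 12: duration_s=1123, line=1.
duration_s < 231 or line >= 6 → false
duration_s < 498 → false
duration_s < 3550 and line = 4 → false
No prior WHEN matched → ELSE → gold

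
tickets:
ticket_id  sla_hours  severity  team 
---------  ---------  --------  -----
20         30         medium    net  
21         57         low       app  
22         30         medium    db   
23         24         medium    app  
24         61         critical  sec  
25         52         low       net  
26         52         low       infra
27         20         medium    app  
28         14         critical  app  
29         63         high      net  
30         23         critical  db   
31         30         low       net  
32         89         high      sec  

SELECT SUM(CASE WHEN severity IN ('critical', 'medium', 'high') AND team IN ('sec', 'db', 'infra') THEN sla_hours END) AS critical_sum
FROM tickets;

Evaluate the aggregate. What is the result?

203

ticket_id=20: ✗
ticket_id=21: ✗
ticket_id=22: ✓ → 30
ticket_id=23: ✗
ticket_id=24: ✓ → 61
ticket_id=25: ✗
ticket_id=26: ✗
ticket_id=27: ✗
ticket_id=28: ✗
ticket_id=29: ✗
ticket_id=30: ✓ → 23
ticket_id=31: ✗
ticket_id=32: ✓ → 89
critical_sum = 30 + 61 + 23 + 89 = 203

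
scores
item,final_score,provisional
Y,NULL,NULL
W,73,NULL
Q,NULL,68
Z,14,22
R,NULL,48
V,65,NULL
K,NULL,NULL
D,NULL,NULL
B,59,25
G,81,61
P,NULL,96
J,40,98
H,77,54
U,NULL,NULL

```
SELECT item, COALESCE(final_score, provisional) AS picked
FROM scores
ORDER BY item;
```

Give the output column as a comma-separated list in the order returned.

item=B: final_score=59 → 59
item=D: final_score=NULL, provisional=NULL (all NULL) → NULL
item=G: final_score=81 → 81
item=H: final_score=77 → 77
item=J: final_score=40 → 40
item=K: final_score=NULL, provisional=NULL (all NULL) → NULL
item=P: final_score=NULL, provisional=96 → 96
item=Q: final_score=NULL, provisional=68 → 68
item=R: final_score=NULL, provisional=48 → 48
item=U: final_score=NULL, provisional=NULL (all NULL) → NULL
item=V: final_score=65 → 65
item=W: final_score=73 → 73
item=Y: final_score=NULL, provisional=NULL (all NULL) → NULL
item=Z: final_score=14 → 14

59, NULL, 81, 77, 40, NULL, 96, 68, 48, NULL, 65, 73, NULL, 14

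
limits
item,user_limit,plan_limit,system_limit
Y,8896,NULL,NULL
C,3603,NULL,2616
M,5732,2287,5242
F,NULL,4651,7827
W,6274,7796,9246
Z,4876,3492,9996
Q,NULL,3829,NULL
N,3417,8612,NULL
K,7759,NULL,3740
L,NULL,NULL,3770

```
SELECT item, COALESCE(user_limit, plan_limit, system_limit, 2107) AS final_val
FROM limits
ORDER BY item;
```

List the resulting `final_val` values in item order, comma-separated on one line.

3603, 4651, 7759, 3770, 5732, 3417, 3829, 6274, 8896, 4876

item=C: user_limit=3603 → 3603
item=F: user_limit=NULL, plan_limit=4651 → 4651
item=K: user_limit=7759 → 7759
item=L: user_limit=NULL, plan_limit=NULL, system_limit=3770 → 3770
item=M: user_limit=5732 → 5732
item=N: user_limit=3417 → 3417
item=Q: user_limit=NULL, plan_limit=3829 → 3829
item=W: user_limit=6274 → 6274
item=Y: user_limit=8896 → 8896
item=Z: user_limit=4876 → 4876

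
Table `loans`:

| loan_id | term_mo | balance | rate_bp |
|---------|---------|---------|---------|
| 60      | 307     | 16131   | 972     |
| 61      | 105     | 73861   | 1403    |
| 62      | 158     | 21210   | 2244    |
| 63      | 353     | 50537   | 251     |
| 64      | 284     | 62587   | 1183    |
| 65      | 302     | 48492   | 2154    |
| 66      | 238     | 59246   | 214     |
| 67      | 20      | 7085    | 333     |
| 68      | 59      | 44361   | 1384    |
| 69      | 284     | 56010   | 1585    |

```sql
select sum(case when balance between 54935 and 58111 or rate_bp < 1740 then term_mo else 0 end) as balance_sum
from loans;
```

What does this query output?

loan_id=60: ✓ → 307
loan_id=61: ✓ → 105
loan_id=62: ✗
loan_id=63: ✓ → 353
loan_id=64: ✓ → 284
loan_id=65: ✗
loan_id=66: ✓ → 238
loan_id=67: ✓ → 20
loan_id=68: ✓ → 59
loan_id=69: ✓ → 284
balance_sum = 307 + 105 + 353 + 284 + 238 + 20 + 59 + 284 = 1650

1650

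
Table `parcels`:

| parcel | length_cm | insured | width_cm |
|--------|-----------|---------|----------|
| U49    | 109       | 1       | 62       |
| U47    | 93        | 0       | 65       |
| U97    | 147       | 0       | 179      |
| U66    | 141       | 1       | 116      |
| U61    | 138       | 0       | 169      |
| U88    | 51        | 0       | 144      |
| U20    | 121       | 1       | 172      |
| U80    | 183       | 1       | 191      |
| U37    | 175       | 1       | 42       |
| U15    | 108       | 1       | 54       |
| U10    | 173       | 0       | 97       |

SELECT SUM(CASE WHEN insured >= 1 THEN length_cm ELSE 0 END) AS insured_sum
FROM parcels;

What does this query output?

parcel=U49: ✓ → 109
parcel=U47: ✗
parcel=U97: ✗
parcel=U66: ✓ → 141
parcel=U61: ✗
parcel=U88: ✗
parcel=U20: ✓ → 121
parcel=U80: ✓ → 183
parcel=U37: ✓ → 175
parcel=U15: ✓ → 108
parcel=U10: ✗
insured_sum = 109 + 141 + 121 + 183 + 175 + 108 = 837

837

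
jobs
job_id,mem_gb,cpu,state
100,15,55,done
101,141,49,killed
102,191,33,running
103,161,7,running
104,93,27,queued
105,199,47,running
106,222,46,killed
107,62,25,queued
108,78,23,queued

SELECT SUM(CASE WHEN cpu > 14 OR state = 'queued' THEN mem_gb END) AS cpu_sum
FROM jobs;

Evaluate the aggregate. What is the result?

1001

job_id=100: ✓ → 15
job_id=101: ✓ → 141
job_id=102: ✓ → 191
job_id=103: ✗
job_id=104: ✓ → 93
job_id=105: ✓ → 199
job_id=106: ✓ → 222
job_id=107: ✓ → 62
job_id=108: ✓ → 78
cpu_sum = 15 + 141 + 191 + 93 + 199 + 222 + 62 + 78 = 1001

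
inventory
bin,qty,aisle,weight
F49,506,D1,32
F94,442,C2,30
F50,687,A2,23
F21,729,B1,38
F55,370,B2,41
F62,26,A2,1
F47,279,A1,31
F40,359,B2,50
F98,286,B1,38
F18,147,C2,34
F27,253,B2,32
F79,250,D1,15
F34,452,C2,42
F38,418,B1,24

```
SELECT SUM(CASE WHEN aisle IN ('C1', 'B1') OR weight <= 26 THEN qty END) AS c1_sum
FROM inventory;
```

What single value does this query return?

bin=F49: ✗
bin=F94: ✗
bin=F50: ✓ → 687
bin=F21: ✓ → 729
bin=F55: ✗
bin=F62: ✓ → 26
bin=F47: ✗
bin=F40: ✗
bin=F98: ✓ → 286
bin=F18: ✗
bin=F27: ✗
bin=F79: ✓ → 250
bin=F34: ✗
bin=F38: ✓ → 418
c1_sum = 687 + 729 + 26 + 286 + 250 + 418 = 2396

2396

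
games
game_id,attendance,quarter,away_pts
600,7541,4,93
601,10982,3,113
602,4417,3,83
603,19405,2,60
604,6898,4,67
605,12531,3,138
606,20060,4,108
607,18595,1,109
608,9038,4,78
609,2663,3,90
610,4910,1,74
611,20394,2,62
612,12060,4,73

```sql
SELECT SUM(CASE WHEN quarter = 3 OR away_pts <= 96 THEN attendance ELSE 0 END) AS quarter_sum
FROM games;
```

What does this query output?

game_id=600: ✓ → 7541
game_id=601: ✓ → 10982
game_id=602: ✓ → 4417
game_id=603: ✓ → 19405
game_id=604: ✓ → 6898
game_id=605: ✓ → 12531
game_id=606: ✗
game_id=607: ✗
game_id=608: ✓ → 9038
game_id=609: ✓ → 2663
game_id=610: ✓ → 4910
game_id=611: ✓ → 20394
game_id=612: ✓ → 12060
quarter_sum = 7541 + 10982 + 4417 + 19405 + 6898 + 12531 + 9038 + 2663 + 4910 + 20394 + 12060 = 110839

110839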